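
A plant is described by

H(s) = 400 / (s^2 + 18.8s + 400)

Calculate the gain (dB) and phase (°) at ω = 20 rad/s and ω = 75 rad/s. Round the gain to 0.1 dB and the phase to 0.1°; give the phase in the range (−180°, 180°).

ω = 20: 0.5 dB, -90.0°; ω = 75: -22.6 dB, -164.9°

At s = jω = j20:
quadratic: (j20)² + 18.8·j20 + 400 = 0 + j376 → |·| ≈ 376, ∠ ≈ 90.00°
|H| = 400 / 376 ≈ 1.0638
Gain = 20 log₁₀(1.0638) ≈ 0.54 dB
∠H = 0.00° − 90.00° = -90.00°

At s = jω = j75:
quadratic: (j75)² + 18.8·j75 + 400 = -5225 + j1410 → |·| ≈ 5411.9, ∠ ≈ 164.90°
|H| = 400 / 5411.9 ≈ 0.073911
Gain = 20 log₁₀(0.073911) ≈ -22.63 dB
∠H = 0.00° − 164.90° = -164.90°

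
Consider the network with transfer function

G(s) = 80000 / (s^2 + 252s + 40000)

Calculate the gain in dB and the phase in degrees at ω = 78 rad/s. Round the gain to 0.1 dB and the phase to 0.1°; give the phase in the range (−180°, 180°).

At s = jω = j78:
quadratic: (j78)² + 252·j78 + 40000 = 33916 + j19656 → |·| ≈ 39200, ∠ ≈ 30.09°
|G| = 80000 / 39200 ≈ 2.0408
Gain = 20 log₁₀(2.0408) ≈ 6.20 dB
∠G = 0.00° − 30.09° = -30.09°

6.2 dB, -30.1°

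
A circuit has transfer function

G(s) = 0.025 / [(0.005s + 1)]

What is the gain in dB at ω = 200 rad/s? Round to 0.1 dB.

-35.1 dB

At ω = 200 rad/s:
pole (1 + j200·0.005) = 1 + j1 → |·| ≈ 1.4142, ∠ ≈ 45.00°
|G| = 0.025 · 1 / (1.4142) ≈ 0.017678
Gain = 20 log₁₀(0.017678) ≈ -35.05 dB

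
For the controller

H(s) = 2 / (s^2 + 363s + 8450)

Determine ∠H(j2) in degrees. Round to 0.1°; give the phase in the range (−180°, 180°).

-4.9°

Substitute s = j2:
Numerator: 2 = 2 + j0
Denominator: (j2)^2 + 363(j2) + 8450 = 8446 + j726
|N| = √(2² + 0²) ≈ 2, ∠N ≈ 0.00°
|D| = √(8446² + 726²) ≈ 8477.1, ∠D ≈ 4.91°
∠H = 0.00° − 4.91° = -4.91°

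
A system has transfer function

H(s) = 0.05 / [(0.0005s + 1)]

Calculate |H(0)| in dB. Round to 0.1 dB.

H(0) = 0.05 · 1 / 1 = 0.05
20 log₁₀(0.05) ≈ -26.02 dB

-26.0 dB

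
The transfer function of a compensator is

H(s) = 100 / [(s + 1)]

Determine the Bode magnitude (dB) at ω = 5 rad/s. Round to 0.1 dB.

At ω = 5 rad/s:
pole (1 + j5·1) = 1 + j5 → |·| ≈ 5.099, ∠ ≈ 78.69°
|H| = 100 · 1 / (5.099) ≈ 19.612
Gain = 20 log₁₀(19.612) ≈ 25.85 dB

25.9 dB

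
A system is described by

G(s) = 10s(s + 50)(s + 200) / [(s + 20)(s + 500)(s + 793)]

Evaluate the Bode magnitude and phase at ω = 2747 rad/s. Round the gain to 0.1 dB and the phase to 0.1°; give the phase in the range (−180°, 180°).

At s = jω = j2747:
zero (s+50): 50 + j2747 → |·| = √(50²+2747²) = √7548509 ≈ 2747.5, ∠ = arctan(2747/50) ≈ 88.96°
zero (s+200): 200 + j2747 → |·| = √(200²+2747²) = √7586009 ≈ 2754.3, ∠ = arctan(2747/200) ≈ 85.84°
zero at origin: s = j2747 → |·| = 2747, ∠ = 90.00°
pole (s+20): 20 + j2747 → |·| = √(20²+2747²) = √7546409 ≈ 2747.1, ∠ = arctan(2747/20) ≈ 89.58°
pole (s+500): 500 + j2747 → |·| = √(500²+2747²) = √7796009 ≈ 2792.1, ∠ = arctan(2747/500) ≈ 79.68°
pole (s+793): 793 + j2747 → |·| = √(793²+2747²) = √8174858 ≈ 2859.2, ∠ = arctan(2747/793) ≈ 73.90°
|G| = 10 · 2.0788e+10 / 2.1931e+10 ≈ 9.4788
Gain = 20 log₁₀(9.4788) ≈ 19.54 dB
∠G = 264.80° − 243.16° = 21.64°

19.5 dB, 21.6°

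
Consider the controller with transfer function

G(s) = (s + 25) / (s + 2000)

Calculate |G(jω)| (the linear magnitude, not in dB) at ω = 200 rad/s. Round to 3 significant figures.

At s = jω = j200:
zero (s+25): 25 + j200 → |·| = √(25²+200²) = √40625 ≈ 201.56, ∠ = arctan(200/25) ≈ 82.87°
pole (s+2000): 2000 + j200 → |·| = √(2000²+200²) = √4040000 ≈ 2010, ∠ = arctan(200/2000) ≈ 5.71°
|G| = 1 · 201.56 / 2010 ≈ 0.10028

0.100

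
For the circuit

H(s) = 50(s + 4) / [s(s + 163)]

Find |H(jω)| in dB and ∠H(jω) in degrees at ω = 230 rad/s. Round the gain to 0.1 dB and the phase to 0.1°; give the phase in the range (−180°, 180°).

-15.0 dB, -55.7°

At s = jω = j230:
zero (s+4): 4 + j230 → |·| = √(4²+230²) = √52916 ≈ 230.03, ∠ = arctan(230/4) ≈ 89.00°
pole (s+163): 163 + j230 → |·| = √(163²+230²) = √79469 ≈ 281.9, ∠ = arctan(230/163) ≈ 54.67°
pole at origin: |s| = 230, ∠ = 90.00° (in denominator)
|H| = 50 · 230.03 / 64837 ≈ 0.17739
Gain = 20 log₁₀(0.17739) ≈ -15.02 dB
∠H = 89.00° − 144.67° = -55.67°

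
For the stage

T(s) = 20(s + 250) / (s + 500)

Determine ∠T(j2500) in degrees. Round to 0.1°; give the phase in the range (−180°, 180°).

5.6°

At s = jω = j2500:
zero (s+250): 250 + j2500 → |·| = √(250²+2500²) = √6312500 ≈ 2512.5, ∠ = arctan(2500/250) ≈ 84.29°
pole (s+500): 500 + j2500 → |·| = √(500²+2500²) = √6500000 ≈ 2549.5, ∠ = arctan(2500/500) ≈ 78.69°
∠T = 84.29° − 78.69° = 5.60°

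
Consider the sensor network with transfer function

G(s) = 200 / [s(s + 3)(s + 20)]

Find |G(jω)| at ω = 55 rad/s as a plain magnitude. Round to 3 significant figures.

At s = jω = j55:
pole (s+3): 3 + j55 → |·| = √(3²+55²) = √3034 ≈ 55.082, ∠ = arctan(55/3) ≈ 86.88°
pole (s+20): 20 + j55 → |·| = √(20²+55²) = √3425 ≈ 58.523, ∠ = arctan(55/20) ≈ 70.02°
pole at origin: |s| = 55, ∠ = 90.00° (in denominator)
|G| = 200 / 1.773e+05 ≈ 0.001128

0.00113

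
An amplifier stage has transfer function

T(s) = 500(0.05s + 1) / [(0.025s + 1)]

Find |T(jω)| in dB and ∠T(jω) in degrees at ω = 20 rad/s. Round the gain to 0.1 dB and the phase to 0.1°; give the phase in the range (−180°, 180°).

At ω = 20 rad/s:
zero (1 + j20·0.05) = 1 + j1 → |·| ≈ 1.4142, ∠ ≈ 45.00°
pole (1 + j20·0.025) = 1 + j0.5 → |·| ≈ 1.118, ∠ ≈ 26.57°
|T| = 500 · 1.4142 / (1.118) ≈ 632.47
Gain = 20 log₁₀(632.47) ≈ 56.02 dB
∠T = (45.00°) − (26.57°) = 18.43°

56.0 dB, 18.4°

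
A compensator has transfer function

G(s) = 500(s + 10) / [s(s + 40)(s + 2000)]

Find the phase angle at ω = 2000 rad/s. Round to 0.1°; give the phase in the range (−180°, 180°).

-134.1°

At s = jω = j2000:
zero (s+10): 10 + j2000 → |·| = √(10²+2000²) = √4000100 ≈ 2000, ∠ = arctan(2000/10) ≈ 89.71°
pole (s+40): 40 + j2000 → |·| = √(40²+2000²) = √4001600 ≈ 2000.4, ∠ = arctan(2000/40) ≈ 88.85°
pole (s+2000): 2000 + j2000 → |·| = √(2000²+2000²) = √8000000 ≈ 2828.4, ∠ = arctan(2000/2000) ≈ 45.00°
pole at origin: |s| = 2000, ∠ = 90.00° (in denominator)
∠G = 89.71° − 223.85° = -134.14°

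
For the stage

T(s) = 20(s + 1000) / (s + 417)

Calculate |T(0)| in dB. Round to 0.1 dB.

T(0) = 20·1000 / (417) ≈ 47.962
20 log₁₀(47.962) ≈ 33.62 dB

33.6 dB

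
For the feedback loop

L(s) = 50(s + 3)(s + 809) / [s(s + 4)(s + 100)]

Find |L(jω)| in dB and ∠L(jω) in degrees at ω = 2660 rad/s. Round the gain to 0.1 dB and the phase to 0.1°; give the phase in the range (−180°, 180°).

At s = jω = j2660:
zero (s+3): 3 + j2660 → |·| = √(3²+2660²) = √7075609 ≈ 2660, ∠ = arctan(2660/3) ≈ 89.94°
zero (s+809): 809 + j2660 → |·| = √(809²+2660²) = √7730081 ≈ 2780.3, ∠ = arctan(2660/809) ≈ 73.08°
pole (s+4): 4 + j2660 → |·| = √(4²+2660²) = √7075616 ≈ 2660, ∠ = arctan(2660/4) ≈ 89.91°
pole (s+100): 100 + j2660 → |·| = √(100²+2660²) = √7085600 ≈ 2661.9, ∠ = arctan(2660/100) ≈ 87.85°
pole at origin: |s| = 2660, ∠ = 90.00° (in denominator)
|L| = 50 · 7.3956e+06 / 1.8835e+10 ≈ 0.019633
Gain = 20 log₁₀(0.019633) ≈ -34.14 dB
∠L = 163.02° − 267.76° = -104.74°

-34.1 dB, -104.7°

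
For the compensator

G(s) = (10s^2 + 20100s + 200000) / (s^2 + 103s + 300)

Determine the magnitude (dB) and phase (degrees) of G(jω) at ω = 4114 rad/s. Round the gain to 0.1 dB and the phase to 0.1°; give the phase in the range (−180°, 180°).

Substitute s = j4114:
Numerator: 10(j4114)^2 + 20100(j4114) + 200000 = -169049960 + j82691400
Denominator: (j4114)^2 + 103(j4114) + 300 = -16924696 + j423742
|N| = √(169049960² + 82691400²) ≈ 1.8819e+08, ∠N ≈ 153.93°
|D| = √(16924696² + 423742²) ≈ 1.693e+07, ∠D ≈ 178.57°
|G| = 1.8819e+08 / 1.693e+07 ≈ 11.116
Gain = 20 log₁₀(11.116) ≈ 20.92 dB
∠G = 153.93° − 178.57° = -24.64°

20.9 dB, -24.6°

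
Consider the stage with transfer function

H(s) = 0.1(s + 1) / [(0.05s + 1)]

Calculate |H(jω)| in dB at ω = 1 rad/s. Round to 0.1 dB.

-17.0 dB

At ω = 1 rad/s:
zero (1 + j1·1) = 1 + j1 → |·| ≈ 1.4142, ∠ ≈ 45.00°
pole (1 + j1·0.05) = 1 + j0.05 → |·| ≈ 1.0012, ∠ ≈ 2.86°
|H| = 0.1 · 1.4142 / (1.0012) ≈ 0.14125
Gain = 20 log₁₀(0.14125) ≈ -17.00 dB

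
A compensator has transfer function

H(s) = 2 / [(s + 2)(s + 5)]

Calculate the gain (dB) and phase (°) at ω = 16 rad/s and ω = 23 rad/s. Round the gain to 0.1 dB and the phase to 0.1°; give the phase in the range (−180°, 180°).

At s = jω = j16:
pole (s+2): 2 + j16 → |·| = √(2²+16²) = √260 ≈ 16.125, ∠ = arctan(16/2) ≈ 82.87°
pole (s+5): 5 + j16 → |·| = √(5²+16²) = √281 ≈ 16.763, ∠ = arctan(16/5) ≈ 72.65°
|H| = 2 / 270.3 ≈ 0.0073992
Gain = 20 log₁₀(0.0073992) ≈ -42.62 dB
∠H = 0.00° − 155.52° = -155.52°

At s = jω = j23:
pole (s+2): 2 + j23 → |·| = √(2²+23²) = √533 ≈ 23.087, ∠ = arctan(23/2) ≈ 85.03°
pole (s+5): 5 + j23 → |·| = √(5²+23²) = √554 ≈ 23.537, ∠ = arctan(23/5) ≈ 77.74°
|H| = 2 / 543.4 ≈ 0.0036805
Gain = 20 log₁₀(0.0036805) ≈ -48.68 dB
∠H = 0.00° − 162.77° = -162.77°

ω = 16: -42.6 dB, -155.5°; ω = 23: -48.7 dB, -162.8°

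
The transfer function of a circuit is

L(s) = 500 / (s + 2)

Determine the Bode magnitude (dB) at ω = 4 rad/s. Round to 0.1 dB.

41.0 dB

Substitute s = j4:
Numerator: 500 = 500 + j0
Denominator: (j4) + 2 = 2 + j4
|N| = √(500² + 0²) ≈ 500, ∠N ≈ 0.00°
|D| = √(2² + 4²) ≈ 4.4721, ∠D ≈ 63.43°
|L| = 500 / 4.4721 ≈ 111.8
Gain = 20 log₁₀(111.8) ≈ 40.97 dB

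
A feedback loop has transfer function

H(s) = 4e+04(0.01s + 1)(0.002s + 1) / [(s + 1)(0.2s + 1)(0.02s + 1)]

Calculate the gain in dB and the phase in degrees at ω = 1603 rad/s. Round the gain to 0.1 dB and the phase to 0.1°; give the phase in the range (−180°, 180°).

-17.7 dB, -108.9°

At ω = 1603 rad/s:
zero (1 + j1603·0.01) = 1 + j16.03 → |·| ≈ 16.061, ∠ ≈ 86.43°
zero (1 + j1603·0.002) = 1 + j3.206 → |·| ≈ 3.3583, ∠ ≈ 72.68°
pole (1 + j1603·1) = 1 + j1603 → |·| ≈ 1603, ∠ ≈ 89.96°
pole (1 + j1603·0.2) = 1 + j320.6 → |·| ≈ 320.6, ∠ ≈ 89.82°
pole (1 + j1603·0.02) = 1 + j32.06 → |·| ≈ 32.076, ∠ ≈ 88.21°
|H| = 4e+04 · 16.061 · 3.3583 / (1603 · 320.6 · 32.076) ≈ 0.13088
Gain = 20 log₁₀(0.13088) ≈ -17.66 dB
∠H = (86.43° + 72.68°) − (89.96° + 89.82° + 88.21°) = -108.88°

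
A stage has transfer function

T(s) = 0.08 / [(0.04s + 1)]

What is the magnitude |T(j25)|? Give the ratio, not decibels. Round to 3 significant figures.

0.0566

At ω = 25 rad/s:
pole (1 + j25·0.04) = 1 + j1 → |·| ≈ 1.4142, ∠ ≈ 45.00°
|T| = 0.08 · 1 / (1.4142) ≈ 0.056569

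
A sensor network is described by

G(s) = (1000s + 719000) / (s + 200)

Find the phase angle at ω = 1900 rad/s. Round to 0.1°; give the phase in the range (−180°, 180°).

-14.7°

Substitute s = j1900:
Numerator: 1000(j1900) + 719000 = 719000 + j1900000
Denominator: (j1900) + 200 = 200 + j1900
|N| = √(719000² + 1900000²) ≈ 2.0315e+06, ∠N ≈ 69.27°
|D| = √(200² + 1900²) ≈ 1910.5, ∠D ≈ 83.99°
∠G = 69.27° − 83.99° = -14.72°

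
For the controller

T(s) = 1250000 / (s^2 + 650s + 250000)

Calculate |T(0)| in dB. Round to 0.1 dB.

14.0 dB

T(0) = 1250000 / 250000 = 5
20 log₁₀(5) ≈ 13.98 dB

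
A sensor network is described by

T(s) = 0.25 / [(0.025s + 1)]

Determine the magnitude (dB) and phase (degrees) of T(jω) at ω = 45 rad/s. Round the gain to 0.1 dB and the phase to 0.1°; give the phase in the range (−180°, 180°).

At ω = 45 rad/s:
pole (1 + j45·0.025) = 1 + j1.125 → |·| ≈ 1.5052, ∠ ≈ 48.37°
|T| = 0.25 · 1 / (1.5052) ≈ 0.16609
Gain = 20 log₁₀(0.16609) ≈ -15.59 dB
∠T = (0°) − (48.37°) = -48.37°

-15.6 dB, -48.4°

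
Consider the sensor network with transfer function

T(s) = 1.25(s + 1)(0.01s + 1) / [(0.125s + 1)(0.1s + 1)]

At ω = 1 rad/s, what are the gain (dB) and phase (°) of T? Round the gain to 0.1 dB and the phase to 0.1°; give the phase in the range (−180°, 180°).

4.8 dB, 32.7°

At ω = 1 rad/s:
zero (1 + j1·1) = 1 + j1 → |·| ≈ 1.4142, ∠ ≈ 45.00°
zero (1 + j1·0.01) = 1 + j0.01 → |·| ≈ 1, ∠ ≈ 0.57°
pole (1 + j1·0.125) = 1 + j0.125 → |·| ≈ 1.0078, ∠ ≈ 7.13°
pole (1 + j1·0.1) = 1 + j0.1 → |·| ≈ 1.005, ∠ ≈ 5.71°
|T| = 1.25 · 1.4142 · 1 / (1.0078 · 1.005) ≈ 1.7453
Gain = 20 log₁₀(1.7453) ≈ 4.84 dB
∠T = (45.00° + 0.57°) − (7.13° + 5.71°) = 32.73°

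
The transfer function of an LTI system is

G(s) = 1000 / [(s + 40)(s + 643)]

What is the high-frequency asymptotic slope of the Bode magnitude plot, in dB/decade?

-40 dB/decade

Each pole contributes −20 dB/decade at high frequency; each zero contributes +20 dB/decade.
Net: 0 zero(s) − 2 pole(s) → -40 dB/decade.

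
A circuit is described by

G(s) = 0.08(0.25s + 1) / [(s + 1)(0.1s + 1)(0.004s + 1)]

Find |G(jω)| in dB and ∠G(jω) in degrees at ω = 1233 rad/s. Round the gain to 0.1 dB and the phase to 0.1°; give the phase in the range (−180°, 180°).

-89.8 dB, -168.2°

At ω = 1233 rad/s:
zero (1 + j1233·0.25) = 1 + j308.25 → |·| ≈ 308.25, ∠ ≈ 89.81°
pole (1 + j1233·1) = 1 + j1233 → |·| ≈ 1233, ∠ ≈ 89.95°
pole (1 + j1233·0.1) = 1 + j123.3 → |·| ≈ 123.3, ∠ ≈ 89.54°
pole (1 + j1233·0.004) = 1 + j4.932 → |·| ≈ 5.0324, ∠ ≈ 78.54°
|G| = 0.08 · 308.25 / (1233 · 123.3 · 5.0324) ≈ 3.2232e-05
Gain = 20 log₁₀(3.2232e-05) ≈ -89.83 dB
∠G = (89.81°) − (89.95° + 89.54° + 78.54°) = -168.22°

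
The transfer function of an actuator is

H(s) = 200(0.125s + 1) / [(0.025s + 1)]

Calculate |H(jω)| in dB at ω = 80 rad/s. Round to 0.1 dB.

59.1 dB

At ω = 80 rad/s:
zero (1 + j80·0.125) = 1 + j10 → |·| ≈ 10.05, ∠ ≈ 84.29°
pole (1 + j80·0.025) = 1 + j2 → |·| ≈ 2.2361, ∠ ≈ 63.43°
|H| = 200 · 10.05 / (2.2361) ≈ 898.89
Gain = 20 log₁₀(898.89) ≈ 59.07 dB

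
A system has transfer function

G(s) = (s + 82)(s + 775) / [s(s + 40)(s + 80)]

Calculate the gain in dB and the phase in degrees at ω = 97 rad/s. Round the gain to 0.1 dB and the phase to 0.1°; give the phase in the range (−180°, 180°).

-22.2 dB, -151.2°

At s = jω = j97:
zero (s+82): 82 + j97 → |·| = √(82²+97²) = √16133 ≈ 127.02, ∠ = arctan(97/82) ≈ 49.79°
zero (s+775): 775 + j97 → |·| = √(775²+97²) = √610034 ≈ 781.05, ∠ = arctan(97/775) ≈ 7.13°
pole (s+40): 40 + j97 → |·| = √(40²+97²) = √11009 ≈ 104.92, ∠ = arctan(97/40) ≈ 67.59°
pole (s+80): 80 + j97 → |·| = √(80²+97²) = √15809 ≈ 125.73, ∠ = arctan(97/80) ≈ 50.49°
pole at origin: |s| = 97, ∠ = 90.00° (in denominator)
|G| = 1 · 99209 / 1.2796e+06 ≈ 0.077531
Gain = 20 log₁₀(0.077531) ≈ -22.21 dB
∠G = 56.92° − 208.08° = -151.16°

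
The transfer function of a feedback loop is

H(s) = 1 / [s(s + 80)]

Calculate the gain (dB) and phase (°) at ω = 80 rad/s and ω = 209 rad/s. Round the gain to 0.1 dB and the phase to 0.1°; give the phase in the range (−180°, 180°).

ω = 80: -79.1 dB, -135.0°; ω = 209: -93.4 dB, -159.1°

At s = jω = j80:
pole (s+80): 80 + j80 → |·| = √(80²+80²) = √12800 ≈ 113.14, ∠ = arctan(80/80) ≈ 45.00°
pole at origin: |s| = 80, ∠ = 90.00° (in denominator)
|H| = 1 / 9051.2 ≈ 0.00011048
Gain = 20 log₁₀(0.00011048) ≈ -79.13 dB
∠H = 0.00° − 135.00° = -135.00°

At s = jω = j209:
pole (s+80): 80 + j209 → |·| = √(80²+209²) = √50081 ≈ 223.79, ∠ = arctan(209/80) ≈ 69.05°
pole at origin: |s| = 209, ∠ = 90.00° (in denominator)
|H| = 1 / 46772 ≈ 2.138e-05
Gain = 20 log₁₀(2.138e-05) ≈ -93.40 dB
∠H = 0.00° − 159.05° = -159.05°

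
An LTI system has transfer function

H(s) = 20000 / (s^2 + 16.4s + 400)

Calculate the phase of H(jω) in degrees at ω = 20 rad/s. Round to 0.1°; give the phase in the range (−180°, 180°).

At s = jω = j20:
quadratic: (j20)² + 16.4·j20 + 400 = 0 + j328 → |·| ≈ 328, ∠ ≈ 90.00°
∠H = 0.00° − 90.00° = -90.00°

-90.0°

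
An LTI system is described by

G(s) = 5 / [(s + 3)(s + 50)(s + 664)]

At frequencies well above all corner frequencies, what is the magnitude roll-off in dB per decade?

Each pole contributes −20 dB/decade at high frequency; each zero contributes +20 dB/decade.
Net: 0 zero(s) − 3 pole(s) → -60 dB/decade.

-60 dB/decade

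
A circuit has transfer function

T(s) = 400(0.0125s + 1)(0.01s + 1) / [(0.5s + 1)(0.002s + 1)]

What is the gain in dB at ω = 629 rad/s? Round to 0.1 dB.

At ω = 629 rad/s:
zero (1 + j629·0.0125) = 1 + j7.8625 → |·| ≈ 7.9258, ∠ ≈ 82.75°
zero (1 + j629·0.01) = 1 + j6.29 → |·| ≈ 6.369, ∠ ≈ 80.97°
pole (1 + j629·0.5) = 1 + j314.5 → |·| ≈ 314.5, ∠ ≈ 89.82°
pole (1 + j629·0.002) = 1 + j1.258 → |·| ≈ 1.607, ∠ ≈ 51.52°
|T| = 400 · 7.9258 · 6.369 / (314.5 · 1.607) ≈ 39.952
Gain = 20 log₁₀(39.952) ≈ 32.03 dB

32.0 dB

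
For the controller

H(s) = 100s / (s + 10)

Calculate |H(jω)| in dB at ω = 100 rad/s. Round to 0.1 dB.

40.0 dB

At s = jω = j100:
zero at origin: s = j100 → |·| = 100, ∠ = 90.00°
pole (s+10): 10 + j100 → |·| = √(10²+100²) = √10100 ≈ 100.5, ∠ = arctan(100/10) ≈ 84.29°
|H| = 100 · 100 / 100.5 ≈ 99.502
Gain = 20 log₁₀(99.502) ≈ 39.96 dB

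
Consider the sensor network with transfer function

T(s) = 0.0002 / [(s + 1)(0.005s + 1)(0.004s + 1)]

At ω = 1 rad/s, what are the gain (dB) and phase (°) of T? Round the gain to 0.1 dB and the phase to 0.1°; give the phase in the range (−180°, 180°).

-77.0 dB, -45.5°

At ω = 1 rad/s:
pole (1 + j1·1) = 1 + j1 → |·| ≈ 1.4142, ∠ ≈ 45.00°
pole (1 + j1·0.005) = 1 + j0.005 → |·| ≈ 1, ∠ ≈ 0.29°
pole (1 + j1·0.004) = 1 + j0.004 → |·| ≈ 1, ∠ ≈ 0.23°
|T| = 0.0002 · 1 / (1.4142 · 1 · 1) ≈ 0.00014142
Gain = 20 log₁₀(0.00014142) ≈ -76.99 dB
∠T = (0°) − (45.00° + 0.29° + 0.23°) = -45.52°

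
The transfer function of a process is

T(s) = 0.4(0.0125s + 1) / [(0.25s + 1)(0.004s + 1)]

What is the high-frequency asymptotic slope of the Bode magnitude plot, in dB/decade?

-20 dB/decade

Each pole contributes −20 dB/decade at high frequency; each zero contributes +20 dB/decade.
Net: 1 zero(s) − 2 pole(s) → -20 dB/decade.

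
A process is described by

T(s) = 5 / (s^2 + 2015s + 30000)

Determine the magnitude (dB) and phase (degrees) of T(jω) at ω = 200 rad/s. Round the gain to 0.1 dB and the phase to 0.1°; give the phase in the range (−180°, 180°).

Substitute s = j200:
Numerator: 5 = 5 + j0
Denominator: (j200)^2 + 2015(j200) + 30000 = -10000 + j403000
|N| = √(5² + 0²) ≈ 5, ∠N ≈ 0.00°
|D| = √(10000² + 403000²) ≈ 4.0312e+05, ∠D ≈ 91.42°
|T| = 5 / 4.0312e+05 ≈ 1.2403e-05
Gain = 20 log₁₀(1.2403e-05) ≈ -98.13 dB
∠T = 0.00° − 91.42° = -91.42°

-98.1 dB, -91.4°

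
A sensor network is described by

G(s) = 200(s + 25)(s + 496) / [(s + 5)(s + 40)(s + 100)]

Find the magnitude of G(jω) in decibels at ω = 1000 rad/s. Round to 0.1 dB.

At s = jω = j1000:
zero (s+25): 25 + j1000 → |·| = √(25²+1000²) = √1000625 ≈ 1000.3, ∠ = arctan(1000/25) ≈ 88.57°
zero (s+496): 496 + j1000 → |·| = √(496²+1000²) = √1246016 ≈ 1116.3, ∠ = arctan(1000/496) ≈ 63.62°
pole (s+5): 5 + j1000 → |·| = √(5²+1000²) = √1000025 ≈ 1000, ∠ = arctan(1000/5) ≈ 89.71°
pole (s+40): 40 + j1000 → |·| = √(40²+1000²) = √1001600 ≈ 1000.8, ∠ = arctan(1000/40) ≈ 87.71°
pole (s+100): 100 + j1000 → |·| = √(100²+1000²) = √1010000 ≈ 1005, ∠ = arctan(1000/100) ≈ 84.29°
|G| = 200 · 1.1166e+06 / 1.0058e+09 ≈ 0.22203
Gain = 20 log₁₀(0.22203) ≈ -13.07 dB

-13.1 dB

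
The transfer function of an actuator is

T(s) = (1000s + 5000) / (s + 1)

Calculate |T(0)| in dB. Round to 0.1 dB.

74.0 dB

T(0) = 5000 / 1 = 5000
20 log₁₀(5000) ≈ 73.98 dB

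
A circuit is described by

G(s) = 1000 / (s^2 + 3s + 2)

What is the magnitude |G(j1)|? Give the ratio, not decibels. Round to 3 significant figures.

316

Substitute s = j1:
Numerator: 1000 = 1000 + j0
Denominator: (j1)^2 + 3(j1) + 2 = 1 + j3
|N| = √(1000² + 0²) ≈ 1000, ∠N ≈ 0.00°
|D| = √(1² + 3²) ≈ 3.1623, ∠D ≈ 71.57°
|G| = 1000 / 3.1623 ≈ 316.23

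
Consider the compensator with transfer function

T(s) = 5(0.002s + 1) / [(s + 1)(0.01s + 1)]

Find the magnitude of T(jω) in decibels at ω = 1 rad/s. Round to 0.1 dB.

At ω = 1 rad/s:
zero (1 + j1·0.002) = 1 + j0.002 → |·| ≈ 1, ∠ ≈ 0.11°
pole (1 + j1·1) = 1 + j1 → |·| ≈ 1.4142, ∠ ≈ 45.00°
pole (1 + j1·0.01) = 1 + j0.01 → |·| ≈ 1, ∠ ≈ 0.57°
|T| = 5 · 1 / (1.4142 · 1) ≈ 3.5356
Gain = 20 log₁₀(3.5356) ≈ 10.97 dB

11.0 dB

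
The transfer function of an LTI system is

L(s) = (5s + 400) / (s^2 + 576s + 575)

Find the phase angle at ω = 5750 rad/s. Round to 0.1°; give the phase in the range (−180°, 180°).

-85.1°

Substitute s = j5750:
Numerator: 5(j5750) + 400 = 400 + j28750
Denominator: (j5750)^2 + 576(j5750) + 575 = -33061925 + j3312000
|N| = √(400² + 28750²) ≈ 28753, ∠N ≈ 89.20°
|D| = √(33061925² + 3312000²) ≈ 3.3227e+07, ∠D ≈ 174.28°
∠L = 89.20° − 174.28° = -85.08°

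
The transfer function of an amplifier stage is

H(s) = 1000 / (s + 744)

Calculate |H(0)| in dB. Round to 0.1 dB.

H(0) = 1000 / 744 ≈ 1.3441
20 log₁₀(1.3441) ≈ 2.57 dB

2.6 dB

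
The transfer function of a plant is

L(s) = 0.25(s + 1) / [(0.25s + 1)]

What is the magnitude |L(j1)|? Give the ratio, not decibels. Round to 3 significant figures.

0.343

At ω = 1 rad/s:
zero (1 + j1·1) = 1 + j1 → |·| ≈ 1.4142, ∠ ≈ 45.00°
pole (1 + j1·0.25) = 1 + j0.25 → |·| ≈ 1.0308, ∠ ≈ 14.04°
|L| = 0.25 · 1.4142 / (1.0308) ≈ 0.34299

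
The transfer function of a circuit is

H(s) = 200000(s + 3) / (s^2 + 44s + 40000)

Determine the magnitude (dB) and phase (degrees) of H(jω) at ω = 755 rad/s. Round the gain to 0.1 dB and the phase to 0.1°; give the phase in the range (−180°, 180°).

49.1 dB, -86.6°

At s = jω = j755:
zero (s+3): 3 + j755 → |·| = √(3²+755²) = √570034 ≈ 755.01, ∠ = arctan(755/3) ≈ 89.77°
quadratic: (j755)² + 44·j755 + 40000 = -530025 + j33220 → |·| ≈ 5.3107e+05, ∠ ≈ 176.41°
|H| = 200000 · 755.01 / 5.3107e+05 ≈ 284.34
Gain = 20 log₁₀(284.34) ≈ 49.08 dB
∠H = 89.77° − 176.41° = -86.64°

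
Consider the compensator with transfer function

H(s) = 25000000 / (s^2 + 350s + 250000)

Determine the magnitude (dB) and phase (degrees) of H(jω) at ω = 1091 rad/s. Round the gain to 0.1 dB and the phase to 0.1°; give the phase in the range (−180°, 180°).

At s = jω = j1091:
quadratic: (j1091)² + 350·j1091 + 250000 = -940281 + j381850 → |·| ≈ 1.0149e+06, ∠ ≈ 157.90°
|H| = 25000000 / 1.0149e+06 ≈ 24.633
Gain = 20 log₁₀(24.633) ≈ 27.83 dB
∠H = 0.00° − 157.90° = -157.90°

27.8 dB, -157.9°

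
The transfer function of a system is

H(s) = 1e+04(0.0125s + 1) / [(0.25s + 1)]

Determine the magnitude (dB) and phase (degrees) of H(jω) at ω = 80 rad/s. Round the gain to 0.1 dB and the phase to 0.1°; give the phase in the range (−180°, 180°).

At ω = 80 rad/s:
zero (1 + j80·0.0125) = 1 + j1 → |·| ≈ 1.4142, ∠ ≈ 45.00°
pole (1 + j80·0.25) = 1 + j20 → |·| ≈ 20.025, ∠ ≈ 87.14°
|H| = 1e+04 · 1.4142 / (20.025) ≈ 706.22
Gain = 20 log₁₀(706.22) ≈ 56.98 dB
∠H = (45.00°) − (87.14°) = -42.14°

57.0 dB, -42.1°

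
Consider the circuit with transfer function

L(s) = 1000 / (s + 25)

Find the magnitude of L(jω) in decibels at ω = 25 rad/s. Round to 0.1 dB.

29.0 dB

At s = jω = j25:
pole (s+25): 25 + j25 → |·| = √(25²+25²) = √1250 ≈ 35.355, ∠ = arctan(25/25) ≈ 45.00°
|L| = 1000 / 35.355 ≈ 28.285
Gain = 20 log₁₀(28.285) ≈ 29.03 dB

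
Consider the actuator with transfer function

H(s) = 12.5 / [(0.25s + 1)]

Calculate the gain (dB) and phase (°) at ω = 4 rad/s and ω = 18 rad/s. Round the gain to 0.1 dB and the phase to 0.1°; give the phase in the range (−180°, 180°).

ω = 4: 18.9 dB, -45.0°; ω = 18: 8.7 dB, -77.5°

At ω = 4 rad/s:
pole (1 + j4·0.25) = 1 + j1 → |·| ≈ 1.4142, ∠ ≈ 45.00°
|H| = 12.5 · 1 / (1.4142) ≈ 8.8389
Gain = 20 log₁₀(8.8389) ≈ 18.93 dB
∠H = (0°) − (45.00°) = -45.00°

At ω = 18 rad/s:
pole (1 + j18·0.25) = 1 + j4.5 → |·| ≈ 4.6098, ∠ ≈ 77.47°
|H| = 12.5 · 1 / (4.6098) ≈ 2.7116
Gain = 20 log₁₀(2.7116) ≈ 8.66 dB
∠H = (0°) − (77.47°) = -77.47°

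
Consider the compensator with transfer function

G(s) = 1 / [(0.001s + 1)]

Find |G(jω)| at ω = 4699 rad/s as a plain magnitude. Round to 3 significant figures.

At ω = 4699 rad/s:
pole (1 + j4699·0.001) = 1 + j4.699 → |·| ≈ 4.8042, ∠ ≈ 77.99°
|G| = 1 · 1 / (4.8042) ≈ 0.20815

0.208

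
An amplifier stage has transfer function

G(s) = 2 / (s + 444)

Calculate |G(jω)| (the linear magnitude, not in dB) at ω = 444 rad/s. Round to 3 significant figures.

Substitute s = j444:
Numerator: 2 = 2 + j0
Denominator: (j444) + 444 = 444 + j444
|N| = √(2² + 0²) ≈ 2, ∠N ≈ 0.00°
|D| = √(444² + 444²) ≈ 627.91, ∠D ≈ 45.00°
|G| = 2 / 627.91 ≈ 0.0031852

0.00319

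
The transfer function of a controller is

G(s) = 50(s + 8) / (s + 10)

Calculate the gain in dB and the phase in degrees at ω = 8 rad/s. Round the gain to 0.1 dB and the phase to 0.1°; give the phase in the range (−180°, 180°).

At s = jω = j8:
zero (s+8): 8 + j8 → |·| = √(8²+8²) = √128 ≈ 11.314, ∠ = arctan(8/8) ≈ 45.00°
pole (s+10): 10 + j8 → |·| = √(10²+8²) = √164 ≈ 12.806, ∠ = arctan(8/10) ≈ 38.66°
|G| = 50 · 11.314 / 12.806 ≈ 44.175
Gain = 20 log₁₀(44.175) ≈ 32.90 dB
∠G = 45.00° − 38.66° = 6.34°

32.9 dB, 6.3°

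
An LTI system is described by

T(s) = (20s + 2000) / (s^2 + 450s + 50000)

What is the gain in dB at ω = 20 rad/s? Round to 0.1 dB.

-27.9 dB

Substitute s = j20:
Numerator: 20(j20) + 2000 = 2000 + j400
Denominator: (j20)^2 + 450(j20) + 50000 = 49600 + j9000
|N| = √(2000² + 400²) ≈ 2039.6, ∠N ≈ 11.31°
|D| = √(49600² + 9000²) ≈ 50410, ∠D ≈ 10.28°
|T| = 2039.6 / 50410 ≈ 0.04046
Gain = 20 log₁₀(0.04046) ≈ -27.86 dB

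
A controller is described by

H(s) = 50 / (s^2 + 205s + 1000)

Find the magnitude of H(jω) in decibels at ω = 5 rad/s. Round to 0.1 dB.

-29.0 dB

Substitute s = j5:
Numerator: 50 = 50 + j0
Denominator: (j5)^2 + 205(j5) + 1000 = 975 + j1025
|N| = √(50² + 0²) ≈ 50, ∠N ≈ 0.00°
|D| = √(975² + 1025²) ≈ 1414.7, ∠D ≈ 46.43°
|H| = 50 / 1414.7 ≈ 0.035343
Gain = 20 log₁₀(0.035343) ≈ -29.03 dB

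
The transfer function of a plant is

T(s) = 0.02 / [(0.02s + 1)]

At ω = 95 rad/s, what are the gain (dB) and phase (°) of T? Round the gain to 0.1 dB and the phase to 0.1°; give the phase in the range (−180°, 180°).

-40.6 dB, -62.2°

At ω = 95 rad/s:
pole (1 + j95·0.02) = 1 + j1.9 → |·| ≈ 2.1471, ∠ ≈ 62.24°
|T| = 0.02 · 1 / (2.1471) ≈ 0.0093149
Gain = 20 log₁₀(0.0093149) ≈ -40.62 dB
∠T = (0°) − (62.24°) = -62.24°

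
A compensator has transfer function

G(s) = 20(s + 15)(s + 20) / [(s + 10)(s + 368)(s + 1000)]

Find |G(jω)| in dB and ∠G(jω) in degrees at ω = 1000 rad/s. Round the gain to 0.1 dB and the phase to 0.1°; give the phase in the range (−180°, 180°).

At s = jω = j1000:
zero (s+15): 15 + j1000 → |·| = √(15²+1000²) = √1000225 ≈ 1000.1, ∠ = arctan(1000/15) ≈ 89.14°
zero (s+20): 20 + j1000 → |·| = √(20²+1000²) = √1000400 ≈ 1000.2, ∠ = arctan(1000/20) ≈ 88.85°
pole (s+10): 10 + j1000 → |·| = √(10²+1000²) = √1000100 ≈ 1000, ∠ = arctan(1000/10) ≈ 89.43°
pole (s+368): 368 + j1000 → |·| = √(368²+1000²) = √1135424 ≈ 1065.6, ∠ = arctan(1000/368) ≈ 69.80°
pole (s+1000): 1000 + j1000 → |·| = √(1000²+1000²) = √2000000 ≈ 1414.2, ∠ = arctan(1000/1000) ≈ 45.00°
|G| = 20 · 1.0003e+06 / 1.507e+09 ≈ 0.013275
Gain = 20 log₁₀(0.013275) ≈ -37.54 dB
∠G = 177.99° − 204.23° = -26.24°

-37.5 dB, -26.2°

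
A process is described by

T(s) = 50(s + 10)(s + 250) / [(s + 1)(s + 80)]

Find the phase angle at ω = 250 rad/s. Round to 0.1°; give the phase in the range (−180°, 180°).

At s = jω = j250:
zero (s+10): 10 + j250 → |·| = √(10²+250²) = √62600 ≈ 250.2, ∠ = arctan(250/10) ≈ 87.71°
zero (s+250): 250 + j250 → |·| = √(250²+250²) = √125000 ≈ 353.55, ∠ = arctan(250/250) ≈ 45.00°
pole (s+1): 1 + j250 → |·| = √(1²+250²) = √62501 ≈ 250, ∠ = arctan(250/1) ≈ 89.77°
pole (s+80): 80 + j250 → |·| = √(80²+250²) = √68900 ≈ 262.49, ∠ = arctan(250/80) ≈ 72.26°
∠T = 132.71° − 162.03° = -29.32°

-29.3°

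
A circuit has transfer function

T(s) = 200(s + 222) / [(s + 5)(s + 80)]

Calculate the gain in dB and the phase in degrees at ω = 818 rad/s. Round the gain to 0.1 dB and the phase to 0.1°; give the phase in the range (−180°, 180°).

-12.0 dB, -99.2°

At s = jω = j818:
zero (s+222): 222 + j818 → |·| = √(222²+818²) = √718408 ≈ 847.59, ∠ = arctan(818/222) ≈ 74.82°
pole (s+5): 5 + j818 → |·| = √(5²+818²) = √669149 ≈ 818.02, ∠ = arctan(818/5) ≈ 89.65°
pole (s+80): 80 + j818 → |·| = √(80²+818²) = √675524 ≈ 821.9, ∠ = arctan(818/80) ≈ 84.41°
|T| = 200 · 847.59 / 6.7233e+05 ≈ 0.25214
Gain = 20 log₁₀(0.25214) ≈ -11.97 dB
∠T = 74.82° − 174.06° = -99.24°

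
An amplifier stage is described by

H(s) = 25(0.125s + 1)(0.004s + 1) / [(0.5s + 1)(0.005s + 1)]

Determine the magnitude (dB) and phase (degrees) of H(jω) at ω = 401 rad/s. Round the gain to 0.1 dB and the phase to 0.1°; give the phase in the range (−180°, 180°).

At ω = 401 rad/s:
zero (1 + j401·0.125) = 1 + j50.125 → |·| ≈ 50.135, ∠ ≈ 88.86°
zero (1 + j401·0.004) = 1 + j1.604 → |·| ≈ 1.8902, ∠ ≈ 58.06°
pole (1 + j401·0.5) = 1 + j200.5 → |·| ≈ 200.5, ∠ ≈ 89.71°
pole (1 + j401·0.005) = 1 + j2.005 → |·| ≈ 2.2405, ∠ ≈ 63.49°
|H| = 25 · 50.135 · 1.8902 / (200.5 · 2.2405) ≈ 5.2739
Gain = 20 log₁₀(5.2739) ≈ 14.44 dB
∠H = (88.86° + 58.06°) − (89.71° + 63.49°) = -6.28°

14.4 dB, -6.3°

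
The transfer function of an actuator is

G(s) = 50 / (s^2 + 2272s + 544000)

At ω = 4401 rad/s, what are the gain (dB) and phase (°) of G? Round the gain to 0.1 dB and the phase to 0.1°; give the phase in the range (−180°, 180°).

-112.6 dB, -152.0°

Substitute s = j4401:
Numerator: 50 = 50 + j0
Denominator: (j4401)^2 + 2272(j4401) + 544000 = -18824801 + j9999072
|N| = √(50² + 0²) ≈ 50, ∠N ≈ 0.00°
|D| = √(18824801² + 9999072²) ≈ 2.1316e+07, ∠D ≈ 152.02°
|G| = 50 / 2.1316e+07 ≈ 2.3457e-06
Gain = 20 log₁₀(2.3457e-06) ≈ -112.59 dB
∠G = 0.00° − 152.02° = -152.02°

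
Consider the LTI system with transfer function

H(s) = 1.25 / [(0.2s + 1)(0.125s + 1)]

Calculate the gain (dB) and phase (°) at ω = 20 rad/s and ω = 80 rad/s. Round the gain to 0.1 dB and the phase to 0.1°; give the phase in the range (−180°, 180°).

At ω = 20 rad/s:
pole (1 + j20·0.2) = 1 + j4 → |·| ≈ 4.1231, ∠ ≈ 75.96°
pole (1 + j20·0.125) = 1 + j2.5 → |·| ≈ 2.6926, ∠ ≈ 68.20°
|H| = 1.25 · 1 / (4.1231 · 2.6926) ≈ 0.11259
Gain = 20 log₁₀(0.11259) ≈ -18.97 dB
∠H = (0°) − (75.96° + 68.20°) = -144.16°

At ω = 80 rad/s:
pole (1 + j80·0.2) = 1 + j16 → |·| ≈ 16.031, ∠ ≈ 86.42°
pole (1 + j80·0.125) = 1 + j10 → |·| ≈ 10.05, ∠ ≈ 84.29°
|H| = 1.25 · 1 / (16.031 · 10.05) ≈ 0.0077586
Gain = 20 log₁₀(0.0077586) ≈ -42.20 dB
∠H = (0°) − (86.42° + 84.29°) = -170.71°

ω = 20: -19.0 dB, -144.2°; ω = 80: -42.2 dB, -170.7°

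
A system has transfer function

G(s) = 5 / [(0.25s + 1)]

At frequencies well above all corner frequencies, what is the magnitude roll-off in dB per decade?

Each pole contributes −20 dB/decade at high frequency; each zero contributes +20 dB/decade.
Net: 0 zero(s) − 1 pole(s) → -20 dB/decade.

-20 dB/decade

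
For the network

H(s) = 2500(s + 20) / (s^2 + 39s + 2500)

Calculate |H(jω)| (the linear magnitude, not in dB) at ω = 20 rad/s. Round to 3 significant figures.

31.6

At s = jω = j20:
zero (s+20): 20 + j20 → |·| = √(20²+20²) = √800 ≈ 28.284, ∠ = arctan(20/20) ≈ 45.00°
quadratic: (j20)² + 39·j20 + 2500 = 2100 + j780 → |·| ≈ 2240.2, ∠ ≈ 20.38°
|H| = 2500 · 28.284 / 2240.2 ≈ 31.564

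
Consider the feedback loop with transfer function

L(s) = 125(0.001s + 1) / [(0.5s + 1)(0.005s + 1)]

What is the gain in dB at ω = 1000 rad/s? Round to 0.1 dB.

-23.2 dB

At ω = 1000 rad/s:
zero (1 + j1000·0.001) = 1 + j1 → |·| ≈ 1.4142, ∠ ≈ 45.00°
pole (1 + j1000·0.5) = 1 + j500 → |·| ≈ 500, ∠ ≈ 89.89°
pole (1 + j1000·0.005) = 1 + j5 → |·| ≈ 5.099, ∠ ≈ 78.69°
|L| = 125 · 1.4142 / (500 · 5.099) ≈ 0.069337
Gain = 20 log₁₀(0.069337) ≈ -23.18 dB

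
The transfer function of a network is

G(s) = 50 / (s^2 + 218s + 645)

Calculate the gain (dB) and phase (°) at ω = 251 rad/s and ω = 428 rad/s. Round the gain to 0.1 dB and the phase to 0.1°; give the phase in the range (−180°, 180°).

Substitute s = j251:
Numerator: 50 = 50 + j0
Denominator: (j251)^2 + 218(j251) + 645 = -62356 + j54718
|N| = √(50² + 0²) ≈ 50, ∠N ≈ 0.00°
|D| = √(62356² + 54718²) ≈ 82960, ∠D ≈ 138.73°
|G| = 50 / 82960 ≈ 0.0006027
Gain = 20 log₁₀(0.0006027) ≈ -64.40 dB
∠G = 0.00° − 138.73° = -138.73°

Substitute s = j428:
Numerator: 50 = 50 + j0
Denominator: (j428)^2 + 218(j428) + 645 = -182539 + j93304
|N| = √(50² + 0²) ≈ 50, ∠N ≈ 0.00°
|D| = √(182539² + 93304²) ≈ 2.05e+05, ∠D ≈ 152.93°
|G| = 50 / 2.05e+05 ≈ 0.0002439
Gain = 20 log₁₀(0.0002439) ≈ -72.26 dB
∠G = 0.00° − 152.93° = -152.93°

ω = 251: -64.4 dB, -138.7°; ω = 428: -72.3 dB, -152.9°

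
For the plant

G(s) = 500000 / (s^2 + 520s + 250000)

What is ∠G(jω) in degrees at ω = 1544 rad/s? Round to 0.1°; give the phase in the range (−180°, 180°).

-159.4°

At s = jω = j1544:
quadratic: (j1544)² + 520·j1544 + 250000 = -2133936 + j802880 → |·| ≈ 2.28e+06, ∠ ≈ 159.38°
∠G = 0.00° − 159.38° = -159.38°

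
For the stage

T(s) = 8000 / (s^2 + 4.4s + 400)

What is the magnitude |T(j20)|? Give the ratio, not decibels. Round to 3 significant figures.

At s = jω = j20:
quadratic: (j20)² + 4.4·j20 + 400 = 0 + j88 → |·| ≈ 88, ∠ ≈ 90.00°
|T| = 8000 / 88 ≈ 90.909

90.9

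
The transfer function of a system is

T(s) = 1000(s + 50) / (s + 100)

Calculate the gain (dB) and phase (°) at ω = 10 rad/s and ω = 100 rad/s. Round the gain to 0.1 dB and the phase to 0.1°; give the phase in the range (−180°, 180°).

At s = jω = j10:
zero (s+50): 50 + j10 → |·| = √(50²+10²) = √2600 ≈ 50.99, ∠ = arctan(10/50) ≈ 11.31°
pole (s+100): 100 + j10 → |·| = √(100²+10²) = √10100 ≈ 100.5, ∠ = arctan(10/100) ≈ 5.71°
|T| = 1000 · 50.99 / 100.5 ≈ 507.36
Gain = 20 log₁₀(507.36) ≈ 54.11 dB
∠T = 11.31° − 5.71° = 5.60°

At s = jω = j100:
zero (s+50): 50 + j100 → |·| = √(50²+100²) = √12500 ≈ 111.8, ∠ = arctan(100/50) ≈ 63.43°
pole (s+100): 100 + j100 → |·| = √(100²+100²) = √20000 ≈ 141.42, ∠ = arctan(100/100) ≈ 45.00°
|T| = 1000 · 111.8 / 141.42 ≈ 790.55
Gain = 20 log₁₀(790.55) ≈ 57.96 dB
∠T = 63.43° − 45.00° = 18.43°

ω = 10: 54.1 dB, 5.6°; ω = 100: 58.0 dB, 18.4°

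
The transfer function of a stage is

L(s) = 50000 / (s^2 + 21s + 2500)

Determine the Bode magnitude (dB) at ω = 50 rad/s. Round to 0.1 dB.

At s = jω = j50:
quadratic: (j50)² + 21·j50 + 2500 = 0 + j1050 → |·| ≈ 1050, ∠ ≈ 90.00°
|L| = 50000 / 1050 ≈ 47.619
Gain = 20 log₁₀(47.619) ≈ 33.56 dB

33.6 dB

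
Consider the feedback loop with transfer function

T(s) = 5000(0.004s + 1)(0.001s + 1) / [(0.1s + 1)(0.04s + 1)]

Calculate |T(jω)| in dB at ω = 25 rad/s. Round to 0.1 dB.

At ω = 25 rad/s:
zero (1 + j25·0.004) = 1 + j0.1 → |·| ≈ 1.005, ∠ ≈ 5.71°
zero (1 + j25·0.001) = 1 + j0.025 → |·| ≈ 1.0003, ∠ ≈ 1.43°
pole (1 + j25·0.1) = 1 + j2.5 → |·| ≈ 2.6926, ∠ ≈ 68.20°
pole (1 + j25·0.04) = 1 + j1 → |·| ≈ 1.4142, ∠ ≈ 45.00°
|T| = 5000 · 1.005 · 1.0003 / (2.6926 · 1.4142) ≈ 1320
Gain = 20 log₁₀(1320) ≈ 62.41 dB

62.4 dB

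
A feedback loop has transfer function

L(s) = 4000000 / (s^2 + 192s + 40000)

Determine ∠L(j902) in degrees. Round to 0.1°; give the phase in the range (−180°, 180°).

At s = jω = j902:
quadratic: (j902)² + 192·j902 + 40000 = -773604 + j173184 → |·| ≈ 7.9275e+05, ∠ ≈ 167.38°
∠L = 0.00° − 167.38° = -167.38°

-167.4°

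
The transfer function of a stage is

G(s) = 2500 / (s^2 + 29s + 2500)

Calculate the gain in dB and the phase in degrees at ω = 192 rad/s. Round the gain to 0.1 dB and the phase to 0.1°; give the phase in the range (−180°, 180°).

At s = jω = j192:
quadratic: (j192)² + 29·j192 + 2500 = -34364 + j5568 → |·| ≈ 34812, ∠ ≈ 170.80°
|G| = 2500 / 34812 ≈ 0.071814
Gain = 20 log₁₀(0.071814) ≈ -22.88 dB
∠G = 0.00° − 170.80° = -170.80°

-22.9 dB, -170.8°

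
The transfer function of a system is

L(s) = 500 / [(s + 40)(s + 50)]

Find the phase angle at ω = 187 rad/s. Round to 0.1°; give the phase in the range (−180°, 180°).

At s = jω = j187:
pole (s+40): 40 + j187 → |·| = √(40²+187²) = √36569 ≈ 191.23, ∠ = arctan(187/40) ≈ 77.93°
pole (s+50): 50 + j187 → |·| = √(50²+187²) = √37469 ≈ 193.57, ∠ = arctan(187/50) ≈ 75.03°
∠L = 0.00° − 152.96° = -152.96°

-153.0°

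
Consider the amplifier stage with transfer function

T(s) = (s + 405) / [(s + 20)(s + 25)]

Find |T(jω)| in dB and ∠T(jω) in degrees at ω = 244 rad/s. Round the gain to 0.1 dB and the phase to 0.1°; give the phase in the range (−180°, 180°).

At s = jω = j244:
zero (s+405): 405 + j244 → |·| = √(405²+244²) = √223561 ≈ 472.82, ∠ = arctan(244/405) ≈ 31.07°
pole (s+20): 20 + j244 → |·| = √(20²+244²) = √59936 ≈ 244.82, ∠ = arctan(244/20) ≈ 85.31°
pole (s+25): 25 + j244 → |·| = √(25²+244²) = √60161 ≈ 245.28, ∠ = arctan(244/25) ≈ 84.15°
|T| = 1 · 472.82 / 60049 ≈ 0.0078739
Gain = 20 log₁₀(0.0078739) ≈ -42.08 dB
∠T = 31.07° − 169.46° = -138.39°

-42.1 dB, -138.4°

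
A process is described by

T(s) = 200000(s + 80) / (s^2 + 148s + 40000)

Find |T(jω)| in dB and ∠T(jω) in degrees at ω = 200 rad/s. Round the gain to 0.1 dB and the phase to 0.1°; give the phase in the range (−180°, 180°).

63.3 dB, -21.8°

At s = jω = j200:
zero (s+80): 80 + j200 → |·| = √(80²+200²) = √46400 ≈ 215.41, ∠ = arctan(200/80) ≈ 68.20°
quadratic: (j200)² + 148·j200 + 40000 = 0 + j29600 → |·| ≈ 29600, ∠ ≈ 90.00°
|T| = 200000 · 215.41 / 29600 ≈ 1455.5
Gain = 20 log₁₀(1455.5) ≈ 63.26 dB
∠T = 68.20° − 90.00° = -21.80°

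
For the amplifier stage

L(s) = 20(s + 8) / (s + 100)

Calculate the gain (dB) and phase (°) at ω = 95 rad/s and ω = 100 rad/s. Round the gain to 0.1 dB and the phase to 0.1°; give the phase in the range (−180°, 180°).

At s = jω = j95:
zero (s+8): 8 + j95 → |·| = √(8²+95²) = √9089 ≈ 95.336, ∠ = arctan(95/8) ≈ 85.19°
pole (s+100): 100 + j95 → |·| = √(100²+95²) = √19025 ≈ 137.93, ∠ = arctan(95/100) ≈ 43.53°
|L| = 20 · 95.336 / 137.93 ≈ 13.824
Gain = 20 log₁₀(13.824) ≈ 22.81 dB
∠L = 85.19° − 43.53° = 41.66°

At s = jω = j100:
zero (s+8): 8 + j100 → |·| = √(8²+100²) = √10064 ≈ 100.32, ∠ = arctan(100/8) ≈ 85.43°
pole (s+100): 100 + j100 → |·| = √(100²+100²) = √20000 ≈ 141.42, ∠ = arctan(100/100) ≈ 45.00°
|L| = 20 · 100.32 / 141.42 ≈ 14.188
Gain = 20 log₁₀(14.188) ≈ 23.04 dB
∠L = 85.43° − 45.00° = 40.43°

ω = 95: 22.8 dB, 41.7°; ω = 100: 23.0 dB, 40.4°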